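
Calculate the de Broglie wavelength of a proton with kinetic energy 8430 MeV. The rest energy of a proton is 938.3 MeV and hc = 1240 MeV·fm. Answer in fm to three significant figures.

λ = 0.133 fm

Total energy E = KE + m₀c² = 8430 + 938.3 = 9368.3 MeV.
(pc)² = E² − (m₀c²)² = (9368.3)² − (938.3)² = 8.688 × 10⁷ MeV², so pc = 9321 MeV.
λ = hc/(pc) = 1240 MeV·fm / 9321 MeV = 0.133 fm.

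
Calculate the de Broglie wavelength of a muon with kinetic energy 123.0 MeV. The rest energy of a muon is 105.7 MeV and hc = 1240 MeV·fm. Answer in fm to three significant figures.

λ = 6.11 fm

Total energy E = KE + m₀c² = 123.0 + 105.7 = 228.7 MeV.
(pc)² = E² − (m₀c²)² = (228.7)² − (105.7)² = 4.113 × 10⁴ MeV², so pc = 202.8 MeV.
λ = hc/(pc) = 1240 MeV·fm / 202.8 MeV = 6.11 fm.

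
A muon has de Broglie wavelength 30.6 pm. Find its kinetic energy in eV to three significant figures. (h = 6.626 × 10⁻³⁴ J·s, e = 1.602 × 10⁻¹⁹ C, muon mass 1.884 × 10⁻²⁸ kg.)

KE = 7.77 eV

p = h/λ = 6.626 × 10⁻³⁴ / 3.060 × 10⁻¹¹ = 2.165 × 10⁻²³ kg·m/s.
KE = p²/(2m) = (2.165 × 10⁻²³)² / (2 × 1.884 × 10⁻²⁸) = 1.244 × 10⁻¹⁸ J = 7.77 eV.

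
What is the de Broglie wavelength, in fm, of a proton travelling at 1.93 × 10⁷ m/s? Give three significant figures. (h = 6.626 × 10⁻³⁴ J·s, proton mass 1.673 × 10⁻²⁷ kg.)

p = mv = 1.673 × 10⁻²⁷ × 1.93 × 10⁷ = 3.229 × 10⁻²⁰ kg·m/s.
λ = h/p = 6.626 × 10⁻³⁴ / 3.229 × 10⁻²⁰ = 2.05 × 10⁻¹⁴ m = 20.5 fm.

λ = 20.5 fm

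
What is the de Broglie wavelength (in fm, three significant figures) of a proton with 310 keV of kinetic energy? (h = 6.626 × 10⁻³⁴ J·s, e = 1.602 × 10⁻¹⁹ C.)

λ = 51.4 fm

KE = 310 keV = 4.966 × 10⁻¹⁴ J.
p = √(2mKE) = √(2 × 1.673 × 10⁻²⁷ × 4.966 × 10⁻¹⁴) = 1.289 × 10⁻²⁰ kg·m/s.
λ = h/p = 6.626 × 10⁻³⁴ / 1.289 × 10⁻²⁰ = 5.14 × 10⁻¹⁴ m = 51.4 fm.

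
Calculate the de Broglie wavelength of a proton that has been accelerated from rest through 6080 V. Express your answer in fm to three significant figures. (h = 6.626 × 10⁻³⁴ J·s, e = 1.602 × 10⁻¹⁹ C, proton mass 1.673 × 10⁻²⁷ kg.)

λ = 367 fm

KE = eV = 1.602 × 10⁻¹⁹ × 6080 = 9.740 × 10⁻¹⁶ J.
p = √(2mKE) = √(2 × 1.673 × 10⁻²⁷ × 9.740 × 10⁻¹⁶) = 1.805 × 10⁻²¹ kg·m/s.
λ = h/p = 6.626 × 10⁻³⁴ / 1.805 × 10⁻²¹ = 3.67 × 10⁻¹³ m = 367 fm.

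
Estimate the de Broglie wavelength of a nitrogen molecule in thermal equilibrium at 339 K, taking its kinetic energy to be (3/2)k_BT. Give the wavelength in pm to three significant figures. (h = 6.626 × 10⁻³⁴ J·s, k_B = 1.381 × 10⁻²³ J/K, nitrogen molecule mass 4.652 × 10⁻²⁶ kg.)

λ = 25.9 pm

KE = (3/2)k_BT = 1.5 × 1.381 × 10⁻²³ × 339 = 7.022 × 10⁻²¹ J.
p = √(2mKE) = √(2 × 4.652 × 10⁻²⁶ × 7.022 × 10⁻²¹) = 2.556 × 10⁻²³ kg·m/s.
λ = h/p = 2.59 × 10⁻¹¹ m = 25.9 pm.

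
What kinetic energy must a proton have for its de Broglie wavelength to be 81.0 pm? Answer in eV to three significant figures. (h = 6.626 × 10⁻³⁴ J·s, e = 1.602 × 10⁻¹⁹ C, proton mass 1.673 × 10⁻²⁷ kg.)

KE = 0.125 eV

p = h/λ = 6.626 × 10⁻³⁴ / 8.100 × 10⁻¹¹ = 8.180 × 10⁻²⁴ kg·m/s.
KE = p²/(2m) = (8.180 × 10⁻²⁴)² / (2 × 1.673 × 10⁻²⁷) = 2.000 × 10⁻²⁰ J = 0.125 eV.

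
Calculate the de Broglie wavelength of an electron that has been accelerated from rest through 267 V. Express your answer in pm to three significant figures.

λ = 75.1 pm

KE = eV = 1.602 × 10⁻¹⁹ × 267.0 = 4.277 × 10⁻¹⁷ J.
p = √(2mKE) = √(2 × 9.109 × 10⁻³¹ × 4.277 × 10⁻¹⁷) = 8.827 × 10⁻²⁴ kg·m/s.
λ = h/p = 6.626 × 10⁻³⁴ / 8.827 × 10⁻²⁴ = 7.51 × 10⁻¹¹ m = 75.1 pm.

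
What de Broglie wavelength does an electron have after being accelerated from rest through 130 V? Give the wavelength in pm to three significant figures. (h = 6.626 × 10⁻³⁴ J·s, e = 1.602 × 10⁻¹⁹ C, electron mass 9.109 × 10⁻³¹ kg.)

λ = 108 pm

KE = eV = 1.602 × 10⁻¹⁹ × 130.0 = 2.083 × 10⁻¹⁷ J.
p = √(2mKE) = √(2 × 9.109 × 10⁻³¹ × 2.083 × 10⁻¹⁷) = 6.160 × 10⁻²⁴ kg·m/s.
λ = h/p = 6.626 × 10⁻³⁴ / 6.160 × 10⁻²⁴ = 1.08 × 10⁻¹⁰ m = 108 pm.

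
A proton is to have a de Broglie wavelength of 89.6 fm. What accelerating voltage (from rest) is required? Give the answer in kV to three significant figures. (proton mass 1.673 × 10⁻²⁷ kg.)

V = 102 kV

p = h/λ = 6.626 × 10⁻³⁴ / 8.960 × 10⁻¹⁴ = 7.395 × 10⁻²¹ kg·m/s.
KE = p²/(2m) = 1.634 × 10⁻¹⁴ J.
V = KE/e = 1.634 × 10⁻¹⁴ / (1.602 × 10⁻¹⁹) = 102 kV.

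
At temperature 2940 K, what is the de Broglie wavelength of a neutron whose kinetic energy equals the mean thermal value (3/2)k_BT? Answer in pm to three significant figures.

λ = 46.4 pm

KE = (3/2)k_BT = 1.5 × 1.381 × 10⁻²³ × 2940 = 6.090 × 10⁻²⁰ J.
p = √(2mKE) = √(2 × 1.675 × 10⁻²⁷ × 6.090 × 10⁻²⁰) = 1.428 × 10⁻²³ kg·m/s.
λ = h/p = 4.64 × 10⁻¹¹ m = 46.4 pm.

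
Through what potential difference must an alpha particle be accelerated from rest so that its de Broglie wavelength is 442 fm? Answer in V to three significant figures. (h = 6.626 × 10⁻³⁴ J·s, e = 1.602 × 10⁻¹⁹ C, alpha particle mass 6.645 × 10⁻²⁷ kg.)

p = h/λ = 6.626 × 10⁻³⁴ / 4.420 × 10⁻¹³ = 1.499 × 10⁻²¹ kg·m/s.
KE = p²/(2m) = 1.691 × 10⁻¹⁶ J.
V = KE/2e = 1.691 × 10⁻¹⁶ / (2 × 1.602 × 10⁻¹⁹) = 528 V.

V = 528 V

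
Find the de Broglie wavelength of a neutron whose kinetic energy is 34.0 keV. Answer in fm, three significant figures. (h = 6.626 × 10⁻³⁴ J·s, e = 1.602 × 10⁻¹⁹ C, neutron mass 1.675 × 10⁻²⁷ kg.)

KE = 34.0 keV = 5.447 × 10⁻¹⁵ J.
p = √(2mKE) = √(2 × 1.675 × 10⁻²⁷ × 5.447 × 10⁻¹⁵) = 4.272 × 10⁻²¹ kg·m/s.
λ = h/p = 6.626 × 10⁻³⁴ / 4.272 × 10⁻²¹ = 1.55 × 10⁻¹³ m = 155 fm.

λ = 155 fm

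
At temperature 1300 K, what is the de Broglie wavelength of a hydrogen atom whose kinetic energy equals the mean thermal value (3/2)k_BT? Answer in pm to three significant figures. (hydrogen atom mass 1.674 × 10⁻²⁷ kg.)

λ = 69.8 pm

KE = (3/2)k_BT = 1.5 × 1.381 × 10⁻²³ × 1300 = 2.693 × 10⁻²⁰ J.
p = √(2mKE) = √(2 × 1.674 × 10⁻²⁷ × 2.693 × 10⁻²⁰) = 9.495 × 10⁻²⁴ kg·m/s.
λ = h/p = 6.98 × 10⁻¹¹ m = 69.8 pm.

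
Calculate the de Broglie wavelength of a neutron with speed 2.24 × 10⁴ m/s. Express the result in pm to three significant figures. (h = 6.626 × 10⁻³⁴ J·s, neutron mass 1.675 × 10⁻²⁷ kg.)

λ = 17.7 pm

p = mv = 1.675 × 10⁻²⁷ × 2.24 × 10⁴ = 3.752 × 10⁻²³ kg·m/s.
λ = h/p = 6.626 × 10⁻³⁴ / 3.752 × 10⁻²³ = 1.77 × 10⁻¹¹ m = 17.7 pm.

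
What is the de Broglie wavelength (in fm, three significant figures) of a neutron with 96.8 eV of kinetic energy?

λ = 2910 fm

KE = 96.8 eV = 1.551 × 10⁻¹⁷ J.
p = √(2mKE) = √(2 × 1.675 × 10⁻²⁷ × 1.551 × 10⁻¹⁷) = 2.279 × 10⁻²² kg·m/s.
λ = h/p = 6.626 × 10⁻³⁴ / 2.279 × 10⁻²² = 2.91 × 10⁻¹² m = 2910 fm.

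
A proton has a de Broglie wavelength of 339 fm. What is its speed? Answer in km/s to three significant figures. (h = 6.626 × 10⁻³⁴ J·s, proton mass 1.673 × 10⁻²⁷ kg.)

p = h/λ = 6.626 × 10⁻³⁴ / 3.390 × 10⁻¹³ = 1.955 × 10⁻²¹ kg·m/s.
v = p/m = 1.955 × 10⁻²¹ / 1.673 × 10⁻²⁷ = 1.17 × 10⁶ m/s = 1170 km/s.

v = 1170 km/s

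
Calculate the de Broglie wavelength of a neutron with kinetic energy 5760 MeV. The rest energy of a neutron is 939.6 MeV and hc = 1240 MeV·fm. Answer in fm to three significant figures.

λ = 0.187 fm

Total energy E = KE + m₀c² = 5760 + 939.6 = 6699.6 MeV.
(pc)² = E² − (m₀c²)² = (6699.6)² − (939.6)² = 4.400 × 10⁷ MeV², so pc = 6633 MeV.
λ = hc/(pc) = 1240 MeV·fm / 6633 MeV = 0.187 fm.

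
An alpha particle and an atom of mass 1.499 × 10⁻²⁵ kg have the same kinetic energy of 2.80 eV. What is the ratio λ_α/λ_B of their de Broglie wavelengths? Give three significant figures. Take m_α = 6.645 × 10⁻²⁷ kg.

λ_α/λ_B = 4.75

At fixed KE, p = √(2mKE) so λ = h/p ∝ 1/√m.
λ_α/λ_B = √(m_B/m_α) = √(1.499 × 10⁻²⁵/6.645 × 10⁻²⁷) = √(22.56) = 4.75.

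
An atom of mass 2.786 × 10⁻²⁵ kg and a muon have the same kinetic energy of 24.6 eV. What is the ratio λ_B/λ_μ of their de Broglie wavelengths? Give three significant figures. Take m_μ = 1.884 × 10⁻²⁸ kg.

λ_B/λ_μ = 0.0260

At fixed KE, p = √(2mKE) so λ = h/p ∝ 1/√m.
λ_B/λ_μ = √(m_μ/m_B) = √(1.884 × 10⁻²⁸/2.786 × 10⁻²⁵) = √(6.762 × 10⁻⁴) = 0.0260.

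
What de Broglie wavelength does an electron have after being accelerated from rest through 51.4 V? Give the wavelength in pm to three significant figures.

λ = 171 pm

KE = eV = 1.602 × 10⁻¹⁹ × 51.40 = 8.234 × 10⁻¹⁸ J.
p = √(2mKE) = √(2 × 9.109 × 10⁻³¹ × 8.234 × 10⁻¹⁸) = 3.873 × 10⁻²⁴ kg·m/s.
λ = h/p = 6.626 × 10⁻³⁴ / 3.873 × 10⁻²⁴ = 1.71 × 10⁻¹⁰ m = 171 pm.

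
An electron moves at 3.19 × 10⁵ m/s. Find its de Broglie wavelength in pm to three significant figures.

λ = 2280 pm

p = mv = 9.109 × 10⁻³¹ × 3.19 × 10⁵ = 2.906 × 10⁻²⁵ kg·m/s.
λ = h/p = 6.626 × 10⁻³⁴ / 2.906 × 10⁻²⁵ = 2.28 × 10⁻⁹ m = 2280 pm.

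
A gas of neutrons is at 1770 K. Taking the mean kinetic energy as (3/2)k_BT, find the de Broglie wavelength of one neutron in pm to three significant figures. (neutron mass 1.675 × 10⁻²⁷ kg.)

KE = (3/2)k_BT = 1.5 × 1.381 × 10⁻²³ × 1770 = 3.667 × 10⁻²⁰ J.
p = √(2mKE) = √(2 × 1.675 × 10⁻²⁷ × 3.667 × 10⁻²⁰) = 1.108 × 10⁻²³ kg·m/s.
λ = h/p = 5.98 × 10⁻¹¹ m = 59.8 pm.

λ = 59.8 pm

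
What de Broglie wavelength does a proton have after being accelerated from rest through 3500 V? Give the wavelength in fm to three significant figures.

KE = eV = 1.602 × 10⁻¹⁹ × 3500 = 5.607 × 10⁻¹⁶ J.
p = √(2mKE) = √(2 × 1.673 × 10⁻²⁷ × 5.607 × 10⁻¹⁶) = 1.370 × 10⁻²¹ kg·m/s.
λ = h/p = 6.626 × 10⁻³⁴ / 1.370 × 10⁻²¹ = 4.84 × 10⁻¹³ m = 484 fm.

λ = 484 fm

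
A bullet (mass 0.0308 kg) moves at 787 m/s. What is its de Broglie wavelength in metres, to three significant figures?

λ = 2.73 × 10⁻³⁵ m

p = mv = 0.0308 × 787 = 2.424 × 10¹ kg·m/s.
λ = h/p = 6.626 × 10⁻³⁴ / 2.424 × 10¹ = 2.73 × 10⁻³⁵ m.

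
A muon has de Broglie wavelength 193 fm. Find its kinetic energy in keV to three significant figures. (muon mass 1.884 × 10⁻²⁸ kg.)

KE = 195 keV

p = h/λ = 6.626 × 10⁻³⁴ / 1.930 × 10⁻¹³ = 3.433 × 10⁻²¹ kg·m/s.
KE = p²/(2m) = (3.433 × 10⁻²¹)² / (2 × 1.884 × 10⁻²⁸) = 3.128 × 10⁻¹⁴ J = 195 keV.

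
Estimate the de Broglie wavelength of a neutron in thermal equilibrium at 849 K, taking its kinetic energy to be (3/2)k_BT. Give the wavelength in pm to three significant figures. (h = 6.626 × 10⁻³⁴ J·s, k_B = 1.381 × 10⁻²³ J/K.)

KE = (3/2)k_BT = 1.5 × 1.381 × 10⁻²³ × 849 = 1.759 × 10⁻²⁰ J.
p = √(2mKE) = √(2 × 1.675 × 10⁻²⁷ × 1.759 × 10⁻²⁰) = 7.676 × 10⁻²⁴ kg·m/s.
λ = h/p = 8.63 × 10⁻¹¹ m = 86.3 pm.

λ = 86.3 pm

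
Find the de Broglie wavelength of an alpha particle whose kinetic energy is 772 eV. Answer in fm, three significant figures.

KE = 772 eV = 1.237 × 10⁻¹⁶ J.
p = √(2mKE) = √(2 × 6.645 × 10⁻²⁷ × 1.237 × 10⁻¹⁶) = 1.282 × 10⁻²¹ kg·m/s.
λ = h/p = 6.626 × 10⁻³⁴ / 1.282 × 10⁻²¹ = 5.17 × 10⁻¹³ m = 517 fm.

λ = 517 fm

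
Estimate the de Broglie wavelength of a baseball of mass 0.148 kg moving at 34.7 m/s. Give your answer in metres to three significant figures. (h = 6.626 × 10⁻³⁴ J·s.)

p = mv = 0.148 × 34.7 = 5.136 kg·m/s.
λ = h/p = 6.626 × 10⁻³⁴ / 5.136 = 1.29 × 10⁻³⁴ m.

λ = 1.29 × 10⁻³⁴ m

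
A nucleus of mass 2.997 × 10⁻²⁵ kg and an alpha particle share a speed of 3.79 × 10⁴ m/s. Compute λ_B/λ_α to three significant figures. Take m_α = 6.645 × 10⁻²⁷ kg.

At fixed v, p = mv so λ = h/(mv) ∝ 1/m.
λ_B/λ_α = m_α/m_B = 6.645 × 10⁻²⁷/2.997 × 10⁻²⁵ = 0.0222.

λ_B/λ_α = 0.0222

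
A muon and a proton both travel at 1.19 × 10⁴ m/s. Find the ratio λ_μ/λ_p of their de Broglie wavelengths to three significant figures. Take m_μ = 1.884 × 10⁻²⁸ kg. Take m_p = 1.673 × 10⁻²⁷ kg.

λ_μ/λ_p = 8.88

At fixed v, p = mv so λ = h/(mv) ∝ 1/m.
λ_μ/λ_p = m_p/m_μ = 1.673 × 10⁻²⁷/1.884 × 10⁻²⁸ = 8.88.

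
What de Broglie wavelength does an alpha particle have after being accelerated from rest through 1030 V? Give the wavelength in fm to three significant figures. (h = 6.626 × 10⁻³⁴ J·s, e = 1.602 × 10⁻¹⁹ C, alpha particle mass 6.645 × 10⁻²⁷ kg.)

KE = 2eV = 2 × 1.602 × 10⁻¹⁹ × 1030 = 3.300 × 10⁻¹⁶ J.
p = √(2mKE) = √(2 × 6.645 × 10⁻²⁷ × 3.300 × 10⁻¹⁶) = 2.094 × 10⁻²¹ kg·m/s.
λ = h/p = 6.626 × 10⁻³⁴ / 2.094 × 10⁻²¹ = 3.16 × 10⁻¹³ m = 316 fm.

λ = 316 fm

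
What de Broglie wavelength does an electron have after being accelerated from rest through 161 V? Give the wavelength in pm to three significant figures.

KE = eV = 1.602 × 10⁻¹⁹ × 161.0 = 2.579 × 10⁻¹⁷ J.
p = √(2mKE) = √(2 × 9.109 × 10⁻³¹ × 2.579 × 10⁻¹⁷) = 6.855 × 10⁻²⁴ kg·m/s.
λ = h/p = 6.626 × 10⁻³⁴ / 6.855 × 10⁻²⁴ = 9.67 × 10⁻¹¹ m = 96.7 pm.

λ = 96.7 pm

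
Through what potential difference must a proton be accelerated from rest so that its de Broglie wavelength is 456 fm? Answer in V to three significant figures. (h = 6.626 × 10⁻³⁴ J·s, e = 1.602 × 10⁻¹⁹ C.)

p = h/λ = 6.626 × 10⁻³⁴ / 4.560 × 10⁻¹³ = 1.453 × 10⁻²¹ kg·m/s.
KE = p²/(2m) = 6.310 × 10⁻¹⁶ J.
V = KE/e = 6.310 × 10⁻¹⁶ / (1.602 × 10⁻¹⁹) = 3940 V.

V = 3940 V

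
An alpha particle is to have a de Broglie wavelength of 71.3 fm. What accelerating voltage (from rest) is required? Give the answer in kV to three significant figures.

p = h/λ = 6.626 × 10⁻³⁴ / 7.130 × 10⁻¹⁴ = 9.293 × 10⁻²¹ kg·m/s.
KE = p²/(2m) = 6.498 × 10⁻¹⁵ J.
V = KE/2e = 6.498 × 10⁻¹⁵ / (2 × 1.602 × 10⁻¹⁹) = 20.3 kV.

V = 20.3 kV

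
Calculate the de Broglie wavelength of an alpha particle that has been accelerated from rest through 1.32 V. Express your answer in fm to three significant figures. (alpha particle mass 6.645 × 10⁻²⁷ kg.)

λ = 8840 fm

KE = 2eV = 2 × 1.602 × 10⁻¹⁹ × 1.320 = 4.229 × 10⁻¹⁹ J.
p = √(2mKE) = √(2 × 6.645 × 10⁻²⁷ × 4.229 × 10⁻¹⁹) = 7.497 × 10⁻²³ kg·m/s.
λ = h/p = 6.626 × 10⁻³⁴ / 7.497 × 10⁻²³ = 8.84 × 10⁻¹² m = 8840 fm.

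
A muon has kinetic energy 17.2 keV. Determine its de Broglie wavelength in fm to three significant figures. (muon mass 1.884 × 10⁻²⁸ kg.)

λ = 650 fm

KE = 17.2 keV = 2.755 × 10⁻¹⁵ J.
p = √(2mKE) = √(2 × 1.884 × 10⁻²⁸ × 2.755 × 10⁻¹⁵) = 1.019 × 10⁻²¹ kg·m/s.
λ = h/p = 6.626 × 10⁻³⁴ / 1.019 × 10⁻²¹ = 6.50 × 10⁻¹³ m = 650 fm.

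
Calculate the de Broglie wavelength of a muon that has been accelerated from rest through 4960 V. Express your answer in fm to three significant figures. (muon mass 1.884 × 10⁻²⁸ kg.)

λ = 1210 fm

KE = eV = 1.602 × 10⁻¹⁹ × 4960 = 7.946 × 10⁻¹⁶ J.
p = √(2mKE) = √(2 × 1.884 × 10⁻²⁸ × 7.946 × 10⁻¹⁶) = 5.472 × 10⁻²² kg·m/s.
λ = h/p = 6.626 × 10⁻³⁴ / 5.472 × 10⁻²² = 1.21 × 10⁻¹² m = 1210 fm.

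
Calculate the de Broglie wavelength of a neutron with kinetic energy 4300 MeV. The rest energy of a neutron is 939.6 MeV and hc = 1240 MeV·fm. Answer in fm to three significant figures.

Total energy E = KE + m₀c² = 4300 + 939.6 = 5239.6 MeV.
(pc)² = E² − (m₀c²)² = (5239.6)² − (939.6)² = 2.657 × 10⁷ MeV², so pc = 5155 MeV.
λ = hc/(pc) = 1240 MeV·fm / 5155 MeV = 0.241 fm.

λ = 0.241 fm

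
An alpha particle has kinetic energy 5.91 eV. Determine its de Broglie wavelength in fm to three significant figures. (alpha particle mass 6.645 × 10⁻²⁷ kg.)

λ = 5910 fm

KE = 5.91 eV = 9.468 × 10⁻¹⁹ J.
p = √(2mKE) = √(2 × 6.645 × 10⁻²⁷ × 9.468 × 10⁻¹⁹) = 1.122 × 10⁻²² kg·m/s.
λ = h/p = 6.626 × 10⁻³⁴ / 1.122 × 10⁻²² = 5.91 × 10⁻¹² m = 5910 fm.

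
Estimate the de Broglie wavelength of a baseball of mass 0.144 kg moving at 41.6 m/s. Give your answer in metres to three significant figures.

λ = 1.11 × 10⁻³⁴ m

p = mv = 0.144 × 41.6 = 5.990 kg·m/s.
λ = h/p = 6.626 × 10⁻³⁴ / 5.990 = 1.11 × 10⁻³⁴ m.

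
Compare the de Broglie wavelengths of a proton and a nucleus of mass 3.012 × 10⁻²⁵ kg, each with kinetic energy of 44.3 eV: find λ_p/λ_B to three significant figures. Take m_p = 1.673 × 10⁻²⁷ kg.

At fixed KE, p = √(2mKE) so λ = h/p ∝ 1/√m.
λ_p/λ_B = √(m_B/m_p) = √(3.012 × 10⁻²⁵/1.673 × 10⁻²⁷) = √(180.0) = 13.4.

λ_p/λ_B = 13.4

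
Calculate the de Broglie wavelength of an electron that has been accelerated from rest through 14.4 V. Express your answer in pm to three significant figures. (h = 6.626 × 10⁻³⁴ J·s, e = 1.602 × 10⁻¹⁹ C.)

KE = eV = 1.602 × 10⁻¹⁹ × 14.40 = 2.307 × 10⁻¹⁸ J.
p = √(2mKE) = √(2 × 9.109 × 10⁻³¹ × 2.307 × 10⁻¹⁸) = 2.050 × 10⁻²⁴ kg·m/s.
λ = h/p = 6.626 × 10⁻³⁴ / 2.050 × 10⁻²⁴ = 3.23 × 10⁻¹⁰ m = 323 pm.

λ = 323 pm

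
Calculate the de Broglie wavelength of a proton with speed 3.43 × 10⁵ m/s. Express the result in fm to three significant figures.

p = mv = 1.673 × 10⁻²⁷ × 3.43 × 10⁵ = 5.738 × 10⁻²² kg·m/s.
λ = h/p = 6.626 × 10⁻³⁴ / 5.738 × 10⁻²² = 1.15 × 10⁻¹² m = 1150 fm.

λ = 1150 fm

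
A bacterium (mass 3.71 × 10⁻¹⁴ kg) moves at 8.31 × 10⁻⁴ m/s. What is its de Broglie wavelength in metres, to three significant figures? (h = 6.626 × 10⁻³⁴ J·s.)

λ = 2.15 × 10⁻¹⁷ m

p = mv = 3.71 × 10⁻¹⁴ × 8.31 × 10⁻⁴ = 3.083 × 10⁻¹⁷ kg·m/s.
λ = h/p = 6.626 × 10⁻³⁴ / 3.083 × 10⁻¹⁷ = 2.15 × 10⁻¹⁷ m.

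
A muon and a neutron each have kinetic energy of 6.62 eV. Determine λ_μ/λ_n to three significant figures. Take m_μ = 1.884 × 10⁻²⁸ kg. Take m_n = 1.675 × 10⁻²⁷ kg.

λ_μ/λ_n = 2.98

At fixed KE, p = √(2mKE) so λ = h/p ∝ 1/√m.
λ_μ/λ_n = √(m_n/m_μ) = √(1.675 × 10⁻²⁷/1.884 × 10⁻²⁸) = √(8.891) = 2.98.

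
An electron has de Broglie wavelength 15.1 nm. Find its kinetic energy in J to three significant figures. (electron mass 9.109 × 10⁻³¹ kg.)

KE = 1.06 × 10⁻²¹ J

p = h/λ = 6.626 × 10⁻³⁴ / 1.510 × 10⁻⁸ = 4.388 × 10⁻²⁶ kg·m/s.
KE = p²/(2m) = (4.388 × 10⁻²⁶)² / (2 × 9.109 × 10⁻³¹) = 1.057 × 10⁻²¹ J = 1.06 × 10⁻²¹ J.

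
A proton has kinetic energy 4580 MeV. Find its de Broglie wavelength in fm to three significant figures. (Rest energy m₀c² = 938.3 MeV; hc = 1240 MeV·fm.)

λ = 0.228 fm

Total energy E = KE + m₀c² = 4580 + 938.3 = 5518.3 MeV.
(pc)² = E² − (m₀c²)² = (5518.3)² − (938.3)² = 2.957 × 10⁷ MeV², so pc = 5438 MeV.
λ = hc/(pc) = 1240 MeV·fm / 5438 MeV = 0.228 fm.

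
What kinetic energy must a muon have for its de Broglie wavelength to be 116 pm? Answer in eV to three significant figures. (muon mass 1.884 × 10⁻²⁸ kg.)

p = h/λ = 6.626 × 10⁻³⁴ / 1.160 × 10⁻¹⁰ = 5.712 × 10⁻²⁴ kg·m/s.
KE = p²/(2m) = (5.712 × 10⁻²⁴)² / (2 × 1.884 × 10⁻²⁸) = 8.659 × 10⁻²⁰ J = 0.541 eV.

KE = 0.541 eV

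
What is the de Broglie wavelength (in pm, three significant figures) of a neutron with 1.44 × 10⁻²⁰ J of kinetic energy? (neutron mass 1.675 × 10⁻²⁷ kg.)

p = √(2mKE) = √(2 × 1.675 × 10⁻²⁷ × 1.440 × 10⁻²⁰) = 6.946 × 10⁻²⁴ kg·m/s.
λ = h/p = 6.626 × 10⁻³⁴ / 6.946 × 10⁻²⁴ = 9.54 × 10⁻¹¹ m = 95.4 pm.

λ = 95.4 pm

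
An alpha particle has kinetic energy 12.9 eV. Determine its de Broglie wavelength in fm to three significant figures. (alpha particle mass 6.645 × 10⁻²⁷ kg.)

λ = 4000 fm

KE = 12.9 eV = 2.067 × 10⁻¹⁸ J.
p = √(2mKE) = √(2 × 6.645 × 10⁻²⁷ × 2.067 × 10⁻¹⁸) = 1.657 × 10⁻²² kg·m/s.
λ = h/p = 6.626 × 10⁻³⁴ / 1.657 × 10⁻²² = 4.00 × 10⁻¹² m = 4000 fm.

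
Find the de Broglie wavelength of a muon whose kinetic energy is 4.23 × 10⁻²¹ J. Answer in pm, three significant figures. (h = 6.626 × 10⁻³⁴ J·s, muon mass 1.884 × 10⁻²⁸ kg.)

p = √(2mKE) = √(2 × 1.884 × 10⁻²⁸ × 4.230 × 10⁻²¹) = 1.262 × 10⁻²⁴ kg·m/s.
λ = h/p = 6.626 × 10⁻³⁴ / 1.262 × 10⁻²⁴ = 5.25 × 10⁻¹⁰ m = 525 pm.

λ = 525 pm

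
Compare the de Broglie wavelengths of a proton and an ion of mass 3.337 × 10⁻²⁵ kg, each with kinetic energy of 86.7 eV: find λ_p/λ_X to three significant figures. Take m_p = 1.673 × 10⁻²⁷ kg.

At fixed KE, p = √(2mKE) so λ = h/p ∝ 1/√m.
λ_p/λ_X = √(m_X/m_p) = √(3.337 × 10⁻²⁵/1.673 × 10⁻²⁷) = √(199.5) = 14.1.

λ_p/λ_X = 14.1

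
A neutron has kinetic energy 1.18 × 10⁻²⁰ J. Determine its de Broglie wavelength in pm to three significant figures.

p = √(2mKE) = √(2 × 1.675 × 10⁻²⁷ × 1.180 × 10⁻²⁰) = 6.287 × 10⁻²⁴ kg·m/s.
λ = h/p = 6.626 × 10⁻³⁴ / 6.287 × 10⁻²⁴ = 1.05 × 10⁻¹⁰ m = 105 pm.

λ = 105 pm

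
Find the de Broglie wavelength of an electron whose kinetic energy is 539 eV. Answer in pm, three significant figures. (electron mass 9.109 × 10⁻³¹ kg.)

KE = 539 eV = 8.635 × 10⁻¹⁷ J.
p = √(2mKE) = √(2 × 9.109 × 10⁻³¹ × 8.635 × 10⁻¹⁷) = 1.254 × 10⁻²³ kg·m/s.
λ = h/p = 6.626 × 10⁻³⁴ / 1.254 × 10⁻²³ = 5.28 × 10⁻¹¹ m = 52.8 pm.

λ = 52.8 pm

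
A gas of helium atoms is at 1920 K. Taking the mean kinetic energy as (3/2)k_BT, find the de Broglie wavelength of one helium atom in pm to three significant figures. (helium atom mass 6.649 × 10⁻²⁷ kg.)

λ = 28.8 pm

KE = (3/2)k_BT = 1.5 × 1.381 × 10⁻²³ × 1920 = 3.977 × 10⁻²⁰ J.
p = √(2mKE) = √(2 × 6.649 × 10⁻²⁷ × 3.977 × 10⁻²⁰) = 2.300 × 10⁻²³ kg·m/s.
λ = h/p = 2.88 × 10⁻¹¹ m = 28.8 pm.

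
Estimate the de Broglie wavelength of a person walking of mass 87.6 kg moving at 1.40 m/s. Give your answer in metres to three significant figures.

p = mv = 87.6 × 1.40 = 1.226 × 10² kg·m/s.
λ = h/p = 6.626 × 10⁻³⁴ / 1.226 × 10² = 5.40 × 10⁻³⁶ m.

λ = 5.40 × 10⁻³⁶ m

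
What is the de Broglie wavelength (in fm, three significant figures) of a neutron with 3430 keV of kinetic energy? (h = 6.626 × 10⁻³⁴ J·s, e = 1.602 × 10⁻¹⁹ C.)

λ = 15.4 fm

KE = 3430 keV = 5.495 × 10⁻¹³ J.
p = √(2mKE) = √(2 × 1.675 × 10⁻²⁷ × 5.495 × 10⁻¹³) = 4.290 × 10⁻²⁰ kg·m/s.
λ = h/p = 6.626 × 10⁻³⁴ / 4.290 × 10⁻²⁰ = 1.54 × 10⁻¹⁴ m = 15.4 fm.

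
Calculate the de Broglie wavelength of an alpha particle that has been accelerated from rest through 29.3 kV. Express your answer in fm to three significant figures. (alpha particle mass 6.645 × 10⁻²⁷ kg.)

KE = 2eV = 2 × 1.602 × 10⁻¹⁹ × 2.930 × 10⁴ = 9.388 × 10⁻¹⁵ J.
p = √(2mKE) = √(2 × 6.645 × 10⁻²⁷ × 9.388 × 10⁻¹⁵) = 1.117 × 10⁻²⁰ kg·m/s.
λ = h/p = 6.626 × 10⁻³⁴ / 1.117 × 10⁻²⁰ = 5.93 × 10⁻¹⁴ m = 59.3 fm.

λ = 59.3 fm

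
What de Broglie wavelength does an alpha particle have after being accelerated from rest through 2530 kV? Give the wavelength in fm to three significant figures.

λ = 6.38 fm

KE = 2eV = 2 × 1.602 × 10⁻¹⁹ × 2.530 × 10⁶ = 8.106 × 10⁻¹³ J.
p = √(2mKE) = √(2 × 6.645 × 10⁻²⁷ × 8.106 × 10⁻¹³) = 1.038 × 10⁻¹⁹ kg·m/s.
λ = h/p = 6.626 × 10⁻³⁴ / 1.038 × 10⁻¹⁹ = 6.38 × 10⁻¹⁵ m = 6.38 fm.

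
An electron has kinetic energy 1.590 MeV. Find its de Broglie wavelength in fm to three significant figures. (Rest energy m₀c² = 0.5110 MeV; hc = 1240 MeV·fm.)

Total energy E = KE + m₀c² = 1.590 + 0.5110 = 2.1010 MeV.
(pc)² = E² − (m₀c²)² = (2.1010)² − (0.5110)² = 4.153 MeV², so pc = 2.038 MeV.
λ = hc/(pc) = 1240 MeV·fm / 2.038 MeV = 608 fm.

λ = 608 fm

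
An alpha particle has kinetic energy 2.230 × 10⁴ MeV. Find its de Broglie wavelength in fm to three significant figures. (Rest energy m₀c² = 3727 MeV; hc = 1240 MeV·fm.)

λ = 0.0481 fm

Total energy E = KE + m₀c² = 2.230 × 10⁴ + 3727 = 26027 MeV.
(pc)² = E² − (m₀c²)² = (26027)² − (3727)² = 6.635 × 10⁸ MeV², so pc = 2.576 × 10⁴ MeV.
λ = hc/(pc) = 1240 MeV·fm / 2.576 × 10⁴ MeV = 0.0481 fm.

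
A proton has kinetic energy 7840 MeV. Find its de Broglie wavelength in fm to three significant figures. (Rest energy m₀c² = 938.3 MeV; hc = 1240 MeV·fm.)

λ = 0.142 fm

Total energy E = KE + m₀c² = 7840 + 938.3 = 8778.3 MeV.
(pc)² = E² − (m₀c²)² = (8778.3)² − (938.3)² = 7.618 × 10⁷ MeV², so pc = 8728 MeV.
λ = hc/(pc) = 1240 MeV·fm / 8728 MeV = 0.142 fm.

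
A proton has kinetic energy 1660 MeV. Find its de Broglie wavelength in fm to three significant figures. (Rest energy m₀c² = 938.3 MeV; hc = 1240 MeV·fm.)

Total energy E = KE + m₀c² = 1660 + 938.3 = 2598.3 MeV.
(pc)² = E² − (m₀c²)² = (2598.3)² − (938.3)² = 5.871 × 10⁶ MeV², so pc = 2423 MeV.
λ = hc/(pc) = 1240 MeV·fm / 2423 MeV = 0.512 fm.

λ = 0.512 fm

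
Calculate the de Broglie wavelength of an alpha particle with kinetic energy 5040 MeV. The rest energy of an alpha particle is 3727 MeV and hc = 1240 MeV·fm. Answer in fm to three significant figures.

λ = 0.156 fm

Total energy E = KE + m₀c² = 5040 + 3727 = 8767 MeV.
(pc)² = E² − (m₀c²)² = (8767)² − (3727)² = 6.297 × 10⁷ MeV², so pc = 7935 MeV.
λ = hc/(pc) = 1240 MeV·fm / 7935 MeV = 0.156 fm.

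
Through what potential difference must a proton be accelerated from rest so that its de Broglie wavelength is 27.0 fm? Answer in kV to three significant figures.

p = h/λ = 6.626 × 10⁻³⁴ / 2.700 × 10⁻¹⁴ = 2.454 × 10⁻²⁰ kg·m/s.
KE = p²/(2m) = 1.800 × 10⁻¹³ J.
V = KE/e = 1.800 × 10⁻¹³ / (1.602 × 10⁻¹⁹) = 1120 kV.

V = 1120 kV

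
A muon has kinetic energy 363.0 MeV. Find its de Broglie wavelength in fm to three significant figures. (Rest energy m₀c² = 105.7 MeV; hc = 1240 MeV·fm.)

Total energy E = KE + m₀c² = 363.0 + 105.7 = 468.7 MeV.
(pc)² = E² − (m₀c²)² = (468.7)² − (105.7)² = 2.085 × 10⁵ MeV², so pc = 456.6 MeV.
λ = hc/(pc) = 1240 MeV·fm / 456.6 MeV = 2.72 fm.

λ = 2.72 fm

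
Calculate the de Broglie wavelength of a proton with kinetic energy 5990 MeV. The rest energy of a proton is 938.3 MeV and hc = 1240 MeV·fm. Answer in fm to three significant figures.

λ = 0.181 fm

Total energy E = KE + m₀c² = 5990 + 938.3 = 6928.3 MeV.
(pc)² = E² − (m₀c²)² = (6928.3)² − (938.3)² = 4.712 × 10⁷ MeV², so pc = 6864 MeV.
λ = hc/(pc) = 1240 MeV·fm / 6864 MeV = 0.181 fm.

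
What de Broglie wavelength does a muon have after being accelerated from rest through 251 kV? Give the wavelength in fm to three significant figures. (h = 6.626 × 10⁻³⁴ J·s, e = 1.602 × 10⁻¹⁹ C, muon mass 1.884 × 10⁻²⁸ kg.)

λ = 170 fm

KE = eV = 1.602 × 10⁻¹⁹ × 2.510 × 10⁵ = 4.021 × 10⁻¹⁴ J.
p = √(2mKE) = √(2 × 1.884 × 10⁻²⁸ × 4.021 × 10⁻¹⁴) = 3.892 × 10⁻²¹ kg·m/s.
λ = h/p = 6.626 × 10⁻³⁴ / 3.892 × 10⁻²¹ = 1.70 × 10⁻¹³ m = 170 fm.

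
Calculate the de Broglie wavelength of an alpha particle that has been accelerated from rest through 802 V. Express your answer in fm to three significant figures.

λ = 359 fm

KE = 2eV = 2 × 1.602 × 10⁻¹⁹ × 802.0 = 2.570 × 10⁻¹⁶ J.
p = √(2mKE) = √(2 × 6.645 × 10⁻²⁷ × 2.570 × 10⁻¹⁶) = 1.848 × 10⁻²¹ kg·m/s.
λ = h/p = 6.626 × 10⁻³⁴ / 1.848 × 10⁻²¹ = 3.59 × 10⁻¹³ m = 359 fm.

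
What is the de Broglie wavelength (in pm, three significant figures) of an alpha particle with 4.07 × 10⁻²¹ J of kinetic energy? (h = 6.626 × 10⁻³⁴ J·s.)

λ = 90.1 pm

p = √(2mKE) = √(2 × 6.645 × 10⁻²⁷ × 4.070 × 10⁻²¹) = 7.355 × 10⁻²⁴ kg·m/s.
λ = h/p = 6.626 × 10⁻³⁴ / 7.355 × 10⁻²⁴ = 9.01 × 10⁻¹¹ m = 90.1 pm.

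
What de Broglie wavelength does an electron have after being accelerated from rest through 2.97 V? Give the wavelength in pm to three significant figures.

λ = 712 pm

KE = eV = 1.602 × 10⁻¹⁹ × 2.970 = 4.758 × 10⁻¹⁹ J.
p = √(2mKE) = √(2 × 9.109 × 10⁻³¹ × 4.758 × 10⁻¹⁹) = 9.310 × 10⁻²⁵ kg·m/s.
λ = h/p = 6.626 × 10⁻³⁴ / 9.310 × 10⁻²⁵ = 7.12 × 10⁻¹⁰ m = 712 pm.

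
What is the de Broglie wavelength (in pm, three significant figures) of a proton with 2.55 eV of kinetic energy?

KE = 2.55 eV = 4.085 × 10⁻¹⁹ J.
p = √(2mKE) = √(2 × 1.673 × 10⁻²⁷ × 4.085 × 10⁻¹⁹) = 3.697 × 10⁻²³ kg·m/s.
λ = h/p = 6.626 × 10⁻³⁴ / 3.697 × 10⁻²³ = 1.79 × 10⁻¹¹ m = 17.9 pm.

λ = 17.9 pm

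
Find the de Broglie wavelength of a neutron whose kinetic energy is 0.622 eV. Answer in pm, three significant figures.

KE = 0.622 eV = 9.964 × 10⁻²⁰ J.
p = √(2mKE) = √(2 × 1.675 × 10⁻²⁷ × 9.964 × 10⁻²⁰) = 1.827 × 10⁻²³ kg·m/s.
λ = h/p = 6.626 × 10⁻³⁴ / 1.827 × 10⁻²³ = 3.63 × 10⁻¹¹ m = 36.3 pm.

λ = 36.3 pm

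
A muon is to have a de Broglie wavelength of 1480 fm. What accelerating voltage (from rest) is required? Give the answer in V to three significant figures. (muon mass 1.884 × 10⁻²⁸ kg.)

p = h/λ = 6.626 × 10⁻³⁴ / 1.480 × 10⁻¹² = 4.477 × 10⁻²² kg·m/s.
KE = p²/(2m) = 5.319 × 10⁻¹⁶ J.
V = KE/e = 5.319 × 10⁻¹⁶ / (1.602 × 10⁻¹⁹) = 3320 V.

V = 3320 V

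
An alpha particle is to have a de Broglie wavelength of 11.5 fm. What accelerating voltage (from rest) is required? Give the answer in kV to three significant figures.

p = h/λ = 6.626 × 10⁻³⁴ / 1.150 × 10⁻¹⁴ = 5.762 × 10⁻²⁰ kg·m/s.
KE = p²/(2m) = 2.498 × 10⁻¹³ J.
V = KE/2e = 2.498 × 10⁻¹³ / (2 × 1.602 × 10⁻¹⁹) = 780 kV.

V = 780 kV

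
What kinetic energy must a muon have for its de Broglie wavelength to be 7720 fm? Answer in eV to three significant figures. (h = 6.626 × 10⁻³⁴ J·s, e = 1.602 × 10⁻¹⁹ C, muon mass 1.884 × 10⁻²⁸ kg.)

KE = 122 eV

p = h/λ = 6.626 × 10⁻³⁴ / 7.720 × 10⁻¹² = 8.583 × 10⁻²³ kg·m/s.
KE = p²/(2m) = (8.583 × 10⁻²³)² / (2 × 1.884 × 10⁻²⁸) = 1.955 × 10⁻¹⁷ J = 122 eV.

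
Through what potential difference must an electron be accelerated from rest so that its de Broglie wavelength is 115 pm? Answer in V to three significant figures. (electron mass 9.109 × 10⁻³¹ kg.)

V = 114 V

p = h/λ = 6.626 × 10⁻³⁴ / 1.150 × 10⁻¹⁰ = 5.762 × 10⁻²⁴ kg·m/s.
KE = p²/(2m) = 1.822 × 10⁻¹⁷ J.
V = KE/e = 1.822 × 10⁻¹⁷ / (1.602 × 10⁻¹⁹) = 114 V.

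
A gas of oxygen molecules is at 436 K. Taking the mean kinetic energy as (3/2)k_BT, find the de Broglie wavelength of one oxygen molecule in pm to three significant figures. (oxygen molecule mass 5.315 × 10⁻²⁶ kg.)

KE = (3/2)k_BT = 1.5 × 1.381 × 10⁻²³ × 436 = 9.032 × 10⁻²¹ J.
p = √(2mKE) = √(2 × 5.315 × 10⁻²⁶ × 9.032 × 10⁻²¹) = 3.099 × 10⁻²³ kg·m/s.
λ = h/p = 2.14 × 10⁻¹¹ m = 21.4 pm.

λ = 21.4 pm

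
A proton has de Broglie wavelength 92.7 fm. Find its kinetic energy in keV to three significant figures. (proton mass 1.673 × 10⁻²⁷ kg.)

p = h/λ = 6.626 × 10⁻³⁴ / 9.270 × 10⁻¹⁴ = 7.148 × 10⁻²¹ kg·m/s.
KE = p²/(2m) = (7.148 × 10⁻²¹)² / (2 × 1.673 × 10⁻²⁷) = 1.527 × 10⁻¹⁴ J = 95.3 keV.

KE = 95.3 keV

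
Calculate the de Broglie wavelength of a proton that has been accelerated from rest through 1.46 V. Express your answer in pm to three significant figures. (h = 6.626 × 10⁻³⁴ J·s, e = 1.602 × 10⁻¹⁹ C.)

λ = 23.7 pm

KE = eV = 1.602 × 10⁻¹⁹ × 1.460 = 2.339 × 10⁻¹⁹ J.
p = √(2mKE) = √(2 × 1.673 × 10⁻²⁷ × 2.339 × 10⁻¹⁹) = 2.798 × 10⁻²³ kg·m/s.
λ = h/p = 6.626 × 10⁻³⁴ / 2.798 × 10⁻²³ = 2.37 × 10⁻¹¹ m = 23.7 pm.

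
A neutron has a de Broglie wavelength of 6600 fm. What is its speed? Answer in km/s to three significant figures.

p = h/λ = 6.626 × 10⁻³⁴ / 6.600 × 10⁻¹² = 1.004 × 10⁻²² kg·m/s.
v = p/m = 1.004 × 10⁻²² / 1.675 × 10⁻²⁷ = 5.99 × 10⁴ m/s = 59.9 km/s.

v = 59.9 km/s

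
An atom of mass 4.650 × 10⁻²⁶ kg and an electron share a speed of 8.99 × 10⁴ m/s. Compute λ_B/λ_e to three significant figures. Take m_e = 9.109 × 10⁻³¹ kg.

λ_B/λ_e = 1.96 × 10⁻⁵

At fixed v, p = mv so λ = h/(mv) ∝ 1/m.
λ_B/λ_e = m_e/m_B = 9.109 × 10⁻³¹/4.650 × 10⁻²⁶ = 1.96 × 10⁻⁵.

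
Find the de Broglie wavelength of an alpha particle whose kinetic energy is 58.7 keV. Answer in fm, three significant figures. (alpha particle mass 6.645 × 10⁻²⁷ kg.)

λ = 59.3 fm

KE = 58.7 keV = 9.404 × 10⁻¹⁵ J.
p = √(2mKE) = √(2 × 6.645 × 10⁻²⁷ × 9.404 × 10⁻¹⁵) = 1.118 × 10⁻²⁰ kg·m/s.
λ = h/p = 6.626 × 10⁻³⁴ / 1.118 × 10⁻²⁰ = 5.93 × 10⁻¹⁴ m = 59.3 fm.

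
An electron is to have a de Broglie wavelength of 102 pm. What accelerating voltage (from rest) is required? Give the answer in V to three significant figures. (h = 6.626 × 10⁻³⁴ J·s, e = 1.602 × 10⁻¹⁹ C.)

V = 145 V

p = h/λ = 6.626 × 10⁻³⁴ / 1.020 × 10⁻¹⁰ = 6.496 × 10⁻²⁴ kg·m/s.
KE = p²/(2m) = 2.316 × 10⁻¹⁷ J.
V = KE/e = 2.316 × 10⁻¹⁷ / (1.602 × 10⁻¹⁹) = 145 V.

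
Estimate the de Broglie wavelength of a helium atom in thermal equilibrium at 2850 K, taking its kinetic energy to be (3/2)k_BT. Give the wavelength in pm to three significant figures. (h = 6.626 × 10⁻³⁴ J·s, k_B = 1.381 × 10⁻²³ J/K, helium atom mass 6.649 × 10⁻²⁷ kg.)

λ = 23.6 pm

KE = (3/2)k_BT = 1.5 × 1.381 × 10⁻²³ × 2850 = 5.904 × 10⁻²⁰ J.
p = √(2mKE) = √(2 × 6.649 × 10⁻²⁷ × 5.904 × 10⁻²⁰) = 2.802 × 10⁻²³ kg·m/s.
λ = h/p = 2.36 × 10⁻¹¹ m = 23.6 pm.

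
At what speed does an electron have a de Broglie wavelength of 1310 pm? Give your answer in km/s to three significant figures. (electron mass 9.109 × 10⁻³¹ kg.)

p = h/λ = 6.626 × 10⁻³⁴ / 1.310 × 10⁻⁹ = 5.058 × 10⁻²⁵ kg·m/s.
v = p/m = 5.058 × 10⁻²⁵ / 9.109 × 10⁻³¹ = 5.55 × 10⁵ m/s = 555 km/s.

v = 555 km/s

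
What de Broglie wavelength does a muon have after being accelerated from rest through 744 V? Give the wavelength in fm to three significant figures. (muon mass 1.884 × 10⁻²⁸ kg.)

KE = eV = 1.602 × 10⁻¹⁹ × 744.0 = 1.192 × 10⁻¹⁶ J.
p = √(2mKE) = √(2 × 1.884 × 10⁻²⁸ × 1.192 × 10⁻¹⁶) = 2.119 × 10⁻²² kg·m/s.
λ = h/p = 6.626 × 10⁻³⁴ / 2.119 × 10⁻²² = 3.13 × 10⁻¹² m = 3130 fm.

λ = 3130 fm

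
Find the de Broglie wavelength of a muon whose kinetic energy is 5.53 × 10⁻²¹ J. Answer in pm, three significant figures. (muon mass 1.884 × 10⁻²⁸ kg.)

λ = 459 pm

p = √(2mKE) = √(2 × 1.884 × 10⁻²⁸ × 5.530 × 10⁻²¹) = 1.444 × 10⁻²⁴ kg·m/s.
λ = h/p = 6.626 × 10⁻³⁴ / 1.444 × 10⁻²⁴ = 4.59 × 10⁻¹⁰ m = 459 pm.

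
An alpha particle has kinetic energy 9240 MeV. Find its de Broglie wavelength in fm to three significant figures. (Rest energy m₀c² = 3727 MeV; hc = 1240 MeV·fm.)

Total energy E = KE + m₀c² = 9240 + 3727 = 12967 MeV.
(pc)² = E² − (m₀c²)² = (12967)² − (3727)² = 1.543 × 10⁸ MeV², so pc = 1.242 × 10⁴ MeV.
λ = hc/(pc) = 1240 MeV·fm / 1.242 × 10⁴ MeV = 0.0998 fm.

λ = 0.0998 fm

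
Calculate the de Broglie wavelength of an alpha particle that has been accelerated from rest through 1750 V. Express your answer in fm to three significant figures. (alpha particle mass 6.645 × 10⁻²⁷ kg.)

KE = 2eV = 2 × 1.602 × 10⁻¹⁹ × 1750 = 5.607 × 10⁻¹⁶ J.
p = √(2mKE) = √(2 × 6.645 × 10⁻²⁷ × 5.607 × 10⁻¹⁶) = 2.730 × 10⁻²¹ kg·m/s.
λ = h/p = 6.626 × 10⁻³⁴ / 2.730 × 10⁻²¹ = 2.43 × 10⁻¹³ m = 243 fm.

λ = 243 fm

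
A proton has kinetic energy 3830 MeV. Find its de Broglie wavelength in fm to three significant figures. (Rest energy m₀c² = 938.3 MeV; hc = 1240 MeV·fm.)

Total energy E = KE + m₀c² = 3830 + 938.3 = 4768.3 MeV.
(pc)² = E² − (m₀c²)² = (4768.3)² − (938.3)² = 2.186 × 10⁷ MeV², so pc = 4675 MeV.
λ = hc/(pc) = 1240 MeV·fm / 4675 MeV = 0.265 fm.

λ = 0.265 fm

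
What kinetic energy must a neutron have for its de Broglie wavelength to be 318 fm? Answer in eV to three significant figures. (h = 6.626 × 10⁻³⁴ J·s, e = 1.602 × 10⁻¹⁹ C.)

p = h/λ = 6.626 × 10⁻³⁴ / 3.180 × 10⁻¹³ = 2.084 × 10⁻²¹ kg·m/s.
KE = p²/(2m) = (2.084 × 10⁻²¹)² / (2 × 1.675 × 10⁻²⁷) = 1.296 × 10⁻¹⁵ J = 8090 eV.

KE = 8090 eV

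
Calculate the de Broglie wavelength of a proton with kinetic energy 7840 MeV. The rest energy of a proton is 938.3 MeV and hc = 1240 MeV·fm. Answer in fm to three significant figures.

Total energy E = KE + m₀c² = 7840 + 938.3 = 8778.3 MeV.
(pc)² = E² − (m₀c²)² = (8778.3)² − (938.3)² = 7.618 × 10⁷ MeV², so pc = 8728 MeV.
λ = hc/(pc) = 1240 MeV·fm / 8728 MeV = 0.142 fm.

λ = 0.142 fm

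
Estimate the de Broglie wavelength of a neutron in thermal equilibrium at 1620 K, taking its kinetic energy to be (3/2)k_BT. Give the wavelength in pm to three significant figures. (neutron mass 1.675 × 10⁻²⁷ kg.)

λ = 62.5 pm

KE = (3/2)k_BT = 1.5 × 1.381 × 10⁻²³ × 1620 = 3.356 × 10⁻²⁰ J.
p = √(2mKE) = √(2 × 1.675 × 10⁻²⁷ × 3.356 × 10⁻²⁰) = 1.060 × 10⁻²³ kg·m/s.
λ = h/p = 6.25 × 10⁻¹¹ m = 62.5 pm.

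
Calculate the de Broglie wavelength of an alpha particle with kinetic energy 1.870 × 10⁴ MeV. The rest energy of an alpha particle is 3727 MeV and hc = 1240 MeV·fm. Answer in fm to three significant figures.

Total energy E = KE + m₀c² = 1.870 × 10⁴ + 3727 = 22427 MeV.
(pc)² = E² − (m₀c²)² = (22427)² − (3727)² = 4.891 × 10⁸ MeV², so pc = 2.212 × 10⁴ MeV.
λ = hc/(pc) = 1240 MeV·fm / 2.212 × 10⁴ MeV = 0.0561 fm.

λ = 0.0561 fm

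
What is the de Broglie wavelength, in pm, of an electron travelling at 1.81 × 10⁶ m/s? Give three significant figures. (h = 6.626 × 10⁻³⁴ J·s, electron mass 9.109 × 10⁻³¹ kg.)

p = mv = 9.109 × 10⁻³¹ × 1.81 × 10⁶ = 1.649 × 10⁻²⁴ kg·m/s.
λ = h/p = 6.626 × 10⁻³⁴ / 1.649 × 10⁻²⁴ = 4.02 × 10⁻¹⁰ m = 402 pm.

λ = 402 pm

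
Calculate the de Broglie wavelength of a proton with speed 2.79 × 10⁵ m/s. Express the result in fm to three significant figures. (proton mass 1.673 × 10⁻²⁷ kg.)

p = mv = 1.673 × 10⁻²⁷ × 2.79 × 10⁵ = 4.668 × 10⁻²² kg·m/s.
λ = h/p = 6.626 × 10⁻³⁴ / 4.668 × 10⁻²² = 1.42 × 10⁻¹² m = 1420 fm.

λ = 1420 fm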